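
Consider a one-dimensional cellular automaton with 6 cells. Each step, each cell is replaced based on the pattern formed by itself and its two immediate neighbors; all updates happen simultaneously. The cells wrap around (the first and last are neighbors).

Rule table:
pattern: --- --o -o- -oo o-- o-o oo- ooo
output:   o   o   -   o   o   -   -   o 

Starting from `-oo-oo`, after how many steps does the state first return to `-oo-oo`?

-o--o-
o-oo-o
--o--o
oo-oo-
o--o--
-oo-oo

6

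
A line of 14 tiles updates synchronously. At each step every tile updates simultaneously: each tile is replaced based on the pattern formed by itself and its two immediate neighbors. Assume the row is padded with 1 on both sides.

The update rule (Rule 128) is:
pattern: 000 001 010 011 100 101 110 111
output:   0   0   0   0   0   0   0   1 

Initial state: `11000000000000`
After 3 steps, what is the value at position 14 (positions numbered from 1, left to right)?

step 1: 10000000000000
step 2: 00000000000000
step 3: 00000000000000
position 14 holds 0

0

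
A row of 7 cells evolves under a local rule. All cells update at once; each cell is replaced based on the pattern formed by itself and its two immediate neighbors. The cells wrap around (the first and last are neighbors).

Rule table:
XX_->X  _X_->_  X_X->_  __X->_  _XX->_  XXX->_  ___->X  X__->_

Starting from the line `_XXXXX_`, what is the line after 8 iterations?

iteration 1: _____X_
iteration 2: XXXX___
iteration 3: ___X_X_
iteration 4: XX_____
iteration 5: _X_XXX_
iteration 6: _____X_  (repeats iteration 1; period 5)
iteration 8: ___X_X_

___X_X_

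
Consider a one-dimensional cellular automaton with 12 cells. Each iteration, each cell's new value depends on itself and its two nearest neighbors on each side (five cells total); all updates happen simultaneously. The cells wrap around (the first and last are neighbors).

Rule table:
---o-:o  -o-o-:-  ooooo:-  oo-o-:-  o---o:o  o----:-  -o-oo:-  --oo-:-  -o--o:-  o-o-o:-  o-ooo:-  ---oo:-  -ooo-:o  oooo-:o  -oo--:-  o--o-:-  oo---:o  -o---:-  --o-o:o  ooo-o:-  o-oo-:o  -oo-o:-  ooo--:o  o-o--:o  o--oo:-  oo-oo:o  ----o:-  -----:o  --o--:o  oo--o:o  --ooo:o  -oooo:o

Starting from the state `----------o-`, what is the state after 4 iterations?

oo--oo--o---

iteration 1: -ooooooo-oo-
iteration 2: -oo---o-oo-o
iteration 3: -o-oooo-o---
iteration 4: oo--oo--o---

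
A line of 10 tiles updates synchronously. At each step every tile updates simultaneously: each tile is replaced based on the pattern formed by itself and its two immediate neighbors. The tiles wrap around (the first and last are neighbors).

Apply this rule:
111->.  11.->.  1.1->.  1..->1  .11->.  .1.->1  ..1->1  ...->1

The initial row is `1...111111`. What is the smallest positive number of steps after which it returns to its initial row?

2

.111......
1...111111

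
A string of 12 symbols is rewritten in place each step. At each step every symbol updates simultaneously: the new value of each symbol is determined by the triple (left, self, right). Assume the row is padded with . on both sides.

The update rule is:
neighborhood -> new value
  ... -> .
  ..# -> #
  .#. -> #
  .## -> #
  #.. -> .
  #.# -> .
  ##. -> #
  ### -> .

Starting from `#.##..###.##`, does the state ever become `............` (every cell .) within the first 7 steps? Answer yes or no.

no

step 1: #.##.##.#.##
step 2: #.##.##.#.##  (fixed point — unchanged through step 7)
step 7 is #.##.##.#.##, still not uniform .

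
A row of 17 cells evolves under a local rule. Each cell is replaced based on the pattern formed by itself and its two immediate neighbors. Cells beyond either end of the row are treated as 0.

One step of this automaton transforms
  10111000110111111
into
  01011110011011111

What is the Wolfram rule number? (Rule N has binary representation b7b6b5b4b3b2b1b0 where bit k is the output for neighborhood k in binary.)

position 3: 111 → 1  (bit 7 = 1)
position 4: 110 → 1  (bit 6 = 1)
position 1: 101 → 1  (bit 5 = 1)
position 5: 100 → 1  (bit 4 = 1)
position 2: 011 → 0  (bit 3 = 0)
position 0: 010 → 0  (bit 2 = 0)
position 7: 001 → 0  (bit 1 = 0)
position 6: 000 → 1  (bit 0 = 1)
bits b7..b0 = 11110001 = 241

241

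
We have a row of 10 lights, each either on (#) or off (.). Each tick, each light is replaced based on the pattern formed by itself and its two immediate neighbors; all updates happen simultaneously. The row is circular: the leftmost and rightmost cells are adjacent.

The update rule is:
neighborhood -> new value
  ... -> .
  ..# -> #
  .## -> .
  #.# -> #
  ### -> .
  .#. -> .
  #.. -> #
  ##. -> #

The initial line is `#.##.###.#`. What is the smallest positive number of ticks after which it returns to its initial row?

##.##..##.
.##.###.##
#.##..##.#
##.###.##.
.##..##.##
#.###.##.#
##..##.##.
.###.##.##
#..##.##.#
###.##.##.
..##.##.##
##.##.##.#
.##.##.##.
#.##.##.##
##.##.##..
.##.##.###
#.##.##..#
##.##.###.
.##.##..##
#.##.###.#

20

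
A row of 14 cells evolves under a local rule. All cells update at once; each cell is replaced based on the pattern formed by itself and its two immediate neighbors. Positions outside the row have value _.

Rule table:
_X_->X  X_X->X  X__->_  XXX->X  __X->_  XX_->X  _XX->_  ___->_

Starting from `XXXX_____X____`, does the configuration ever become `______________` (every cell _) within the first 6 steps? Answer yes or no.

_XXX_____X____
__XX_____X____
___X_____X____
___X_____X____  (fixed point — unchanged through step 6)
step 6 is ___X_____X____, still not uniform _

no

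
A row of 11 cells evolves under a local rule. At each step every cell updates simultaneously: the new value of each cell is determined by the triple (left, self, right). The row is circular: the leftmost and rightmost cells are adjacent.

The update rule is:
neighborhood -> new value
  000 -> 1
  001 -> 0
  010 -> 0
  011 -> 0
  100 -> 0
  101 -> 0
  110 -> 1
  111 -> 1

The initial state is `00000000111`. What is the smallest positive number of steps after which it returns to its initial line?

7

step 1: 01111110011
step 2: 00111110001
step 3: 00011110100
step 4: 11001110001
step 5: 11000110100
step 6: 01010010000
step 7: 00000000111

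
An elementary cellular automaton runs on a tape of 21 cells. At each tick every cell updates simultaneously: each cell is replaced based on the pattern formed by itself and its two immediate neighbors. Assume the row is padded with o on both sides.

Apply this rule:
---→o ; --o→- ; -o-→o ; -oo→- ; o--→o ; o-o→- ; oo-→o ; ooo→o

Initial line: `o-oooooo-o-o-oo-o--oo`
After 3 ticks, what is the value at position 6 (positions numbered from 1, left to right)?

o--ooooo-o-o--o-oo--o
oo--oooo-o-oo-o--oo--
ooo--ooo-o--o-oo--oo-
position 6 holds o

o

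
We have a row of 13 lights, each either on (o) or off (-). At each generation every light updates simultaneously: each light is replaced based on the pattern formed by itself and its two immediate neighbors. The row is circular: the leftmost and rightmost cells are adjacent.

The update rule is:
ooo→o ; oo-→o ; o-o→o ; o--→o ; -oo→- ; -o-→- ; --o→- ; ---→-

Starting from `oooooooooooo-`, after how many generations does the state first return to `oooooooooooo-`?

-oooooooooooo
o-ooooooooooo
oo-oooooooooo
ooo-ooooooooo
oooo-oooooooo
ooooo-ooooooo
oooooo-oooooo
ooooooo-ooooo
oooooooo-oooo
ooooooooo-ooo
oooooooooo-oo
ooooooooooo-o
oooooooooooo-

13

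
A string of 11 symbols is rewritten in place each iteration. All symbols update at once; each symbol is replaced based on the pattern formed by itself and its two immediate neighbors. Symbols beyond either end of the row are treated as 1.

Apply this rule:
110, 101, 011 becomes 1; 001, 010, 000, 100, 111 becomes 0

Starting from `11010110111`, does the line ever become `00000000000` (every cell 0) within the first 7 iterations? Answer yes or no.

yes

01101111100
11111000100
00001000000
00000000000
all cells are 0 at iteration 4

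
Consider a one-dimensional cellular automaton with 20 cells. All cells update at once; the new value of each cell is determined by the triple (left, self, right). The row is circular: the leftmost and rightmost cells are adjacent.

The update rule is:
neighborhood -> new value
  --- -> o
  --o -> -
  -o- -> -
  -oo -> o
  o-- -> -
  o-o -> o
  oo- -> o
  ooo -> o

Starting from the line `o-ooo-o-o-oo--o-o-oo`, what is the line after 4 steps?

step 1: oooooo-o-ooo---o-ooo
step 2: ooooooo-oooo-o--oooo
step 3: ooooooooooooo---oooo
step 4: ooooooooooooo-o-oooo

ooooooooooooo-o-oooo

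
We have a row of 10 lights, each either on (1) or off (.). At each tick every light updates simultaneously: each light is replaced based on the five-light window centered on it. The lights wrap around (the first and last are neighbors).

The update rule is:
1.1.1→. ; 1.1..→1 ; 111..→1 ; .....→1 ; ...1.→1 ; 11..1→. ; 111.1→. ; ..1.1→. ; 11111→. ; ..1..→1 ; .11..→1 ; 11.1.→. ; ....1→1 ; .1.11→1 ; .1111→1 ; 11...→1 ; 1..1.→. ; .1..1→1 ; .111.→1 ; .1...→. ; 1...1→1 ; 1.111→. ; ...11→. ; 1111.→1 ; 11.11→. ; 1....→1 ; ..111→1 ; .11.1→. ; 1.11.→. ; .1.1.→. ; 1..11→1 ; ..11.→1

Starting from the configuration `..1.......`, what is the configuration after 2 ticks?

.1...1....

111.111111
.1...1....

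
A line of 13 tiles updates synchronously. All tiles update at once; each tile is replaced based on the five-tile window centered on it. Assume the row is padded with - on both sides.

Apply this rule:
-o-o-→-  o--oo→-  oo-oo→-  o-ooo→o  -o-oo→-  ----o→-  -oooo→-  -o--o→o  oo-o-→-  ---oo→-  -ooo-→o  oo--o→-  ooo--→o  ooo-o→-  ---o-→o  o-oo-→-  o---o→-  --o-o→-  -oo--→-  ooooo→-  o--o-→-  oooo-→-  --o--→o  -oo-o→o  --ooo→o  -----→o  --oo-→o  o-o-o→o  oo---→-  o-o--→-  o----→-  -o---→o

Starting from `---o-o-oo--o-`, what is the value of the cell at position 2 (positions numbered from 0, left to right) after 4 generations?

-

o-o--o-----oo
---o-oo-o--o-
o-o---o--o-oo
---o-ooo-----
position 2 holds -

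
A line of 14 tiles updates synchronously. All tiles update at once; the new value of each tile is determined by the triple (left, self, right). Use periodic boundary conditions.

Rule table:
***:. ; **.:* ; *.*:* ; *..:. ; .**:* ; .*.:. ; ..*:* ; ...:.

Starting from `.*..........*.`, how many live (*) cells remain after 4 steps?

2

step 1: *..........*..
step 2: ..........*..*
step 3: .........*..*.
step 4: ........*..*..
count of *: 2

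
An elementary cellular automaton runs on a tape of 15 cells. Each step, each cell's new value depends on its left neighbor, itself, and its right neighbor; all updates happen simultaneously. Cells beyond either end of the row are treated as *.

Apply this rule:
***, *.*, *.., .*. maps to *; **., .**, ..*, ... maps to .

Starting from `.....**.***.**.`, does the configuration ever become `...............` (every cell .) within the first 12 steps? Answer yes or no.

step 1: *......*.*.*..*
step 2: .*.....******..
step 3: ***.....****.*.
step 4: **.*.....**.***
step 5: *.***......*.**
step 6: .*.*.*.....**.*
step 7: *******......*.
step 8: ******.*.....**
step 9: *****.***.....*
step 10: ****.*.*.*.....
step 11: ***.*******....
step 12: **.*.*****.*...
step 12 is **.*.*****.*..., still not uniform .

no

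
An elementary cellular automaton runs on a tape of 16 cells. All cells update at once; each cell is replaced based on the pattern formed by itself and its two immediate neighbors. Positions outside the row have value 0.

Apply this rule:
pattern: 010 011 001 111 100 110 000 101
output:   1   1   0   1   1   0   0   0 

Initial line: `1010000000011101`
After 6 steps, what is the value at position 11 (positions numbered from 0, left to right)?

1

1011000000011001
1010100000010101
1010110000010101
1010101000010101
1010101100010101
1010101010010101
position 11 holds 1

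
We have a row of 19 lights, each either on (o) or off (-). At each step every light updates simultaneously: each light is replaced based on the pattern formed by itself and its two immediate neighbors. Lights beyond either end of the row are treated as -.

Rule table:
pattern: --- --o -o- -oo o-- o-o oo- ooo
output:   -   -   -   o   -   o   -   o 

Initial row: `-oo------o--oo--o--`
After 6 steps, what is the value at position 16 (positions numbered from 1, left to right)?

-o----------o------
-------------------
-------------------  (fixed point — unchanged through step 6)
position 16 holds -

-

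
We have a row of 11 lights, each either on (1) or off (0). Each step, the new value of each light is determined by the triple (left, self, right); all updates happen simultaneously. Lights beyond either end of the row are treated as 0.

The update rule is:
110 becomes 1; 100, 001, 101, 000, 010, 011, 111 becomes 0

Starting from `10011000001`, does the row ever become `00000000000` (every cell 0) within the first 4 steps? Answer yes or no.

yes

00001000000
00000000000
all cells are 0 at step 2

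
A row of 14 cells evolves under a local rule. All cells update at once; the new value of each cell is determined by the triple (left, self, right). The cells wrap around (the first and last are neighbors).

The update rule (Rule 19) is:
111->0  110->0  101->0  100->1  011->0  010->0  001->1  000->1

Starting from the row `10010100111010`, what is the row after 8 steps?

10011100111111

01100011000000
10011100111111
01100011000000  (repeats step 1; period 2)
step 8: 10011100111111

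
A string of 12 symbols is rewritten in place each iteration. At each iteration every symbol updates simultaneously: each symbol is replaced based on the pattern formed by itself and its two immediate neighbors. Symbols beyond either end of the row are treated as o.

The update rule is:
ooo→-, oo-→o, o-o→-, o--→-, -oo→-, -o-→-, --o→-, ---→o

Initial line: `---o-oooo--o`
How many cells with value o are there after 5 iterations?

iteration 1: -o------o---
iteration 2: ---oooo---o-
iteration 3: -o----o-o---
iteration 4: ---oo-----o-
iteration 5: -o--o-ooo---
count of o: 5

5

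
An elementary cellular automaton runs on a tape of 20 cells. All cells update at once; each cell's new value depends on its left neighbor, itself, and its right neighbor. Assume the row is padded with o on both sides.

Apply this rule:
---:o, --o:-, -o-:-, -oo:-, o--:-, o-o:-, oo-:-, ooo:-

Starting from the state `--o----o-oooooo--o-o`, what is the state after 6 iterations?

----oo--------------
-oo----oooooooooooo-
----oo--------------  (repeats iteration 1; period 2)
iteration 6: -oo----oooooooooooo-

-oo----oooooooooooo-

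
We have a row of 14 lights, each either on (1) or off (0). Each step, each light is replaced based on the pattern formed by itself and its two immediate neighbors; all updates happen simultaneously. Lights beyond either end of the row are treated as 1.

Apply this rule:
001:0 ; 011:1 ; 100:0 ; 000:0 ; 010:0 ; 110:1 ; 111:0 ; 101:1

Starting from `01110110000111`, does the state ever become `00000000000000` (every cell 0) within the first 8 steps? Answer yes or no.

11011110000100
01110010000000
11010000000000
01100000000000
11100000000000
00100000000000
00000000000000
all cells are 0 at step 7

yes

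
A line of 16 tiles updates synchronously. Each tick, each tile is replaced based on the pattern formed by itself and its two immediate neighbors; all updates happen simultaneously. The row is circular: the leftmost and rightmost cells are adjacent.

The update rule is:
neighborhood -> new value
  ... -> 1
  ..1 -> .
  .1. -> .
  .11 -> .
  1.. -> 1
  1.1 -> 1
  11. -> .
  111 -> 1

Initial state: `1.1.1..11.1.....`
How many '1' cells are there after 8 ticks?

6

.1.1.1...1.1111.
..1.1.11..1.11.1
1..1.1..1..1..1.
.1..1.1..1..1..1
1.1..1.1..1..1..
.1.1..1.1..1..1.
..1.1..1.1..1..1
1..1.1..1.1..1..
count of 1: 6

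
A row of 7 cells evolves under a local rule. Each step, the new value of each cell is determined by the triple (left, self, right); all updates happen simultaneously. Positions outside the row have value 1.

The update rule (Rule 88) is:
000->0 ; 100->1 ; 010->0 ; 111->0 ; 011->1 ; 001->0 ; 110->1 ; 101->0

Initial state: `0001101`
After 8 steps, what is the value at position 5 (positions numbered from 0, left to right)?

0

1001101
1101101
0101101
0001101  (repeats step 0; period 4)
step 8: 0001101
position 5 holds 0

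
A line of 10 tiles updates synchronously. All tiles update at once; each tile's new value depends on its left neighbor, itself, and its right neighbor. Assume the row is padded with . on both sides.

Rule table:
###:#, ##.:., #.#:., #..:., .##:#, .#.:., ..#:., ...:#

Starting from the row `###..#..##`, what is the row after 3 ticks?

tick 1: ##......#.
tick 2: #..####...
tick 3: ...###..##

...###..##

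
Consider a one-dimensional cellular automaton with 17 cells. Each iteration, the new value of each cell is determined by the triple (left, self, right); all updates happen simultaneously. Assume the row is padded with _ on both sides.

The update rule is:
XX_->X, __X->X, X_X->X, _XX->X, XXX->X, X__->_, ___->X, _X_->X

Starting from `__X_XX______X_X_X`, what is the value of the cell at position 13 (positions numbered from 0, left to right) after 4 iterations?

XXXXXX_XXXXXXXXXX
XXXXXXXXXXXXXXXXX
XXXXXXXXXXXXXXXXX  (fixed point — unchanged through iteration 4)
position 13 holds X

X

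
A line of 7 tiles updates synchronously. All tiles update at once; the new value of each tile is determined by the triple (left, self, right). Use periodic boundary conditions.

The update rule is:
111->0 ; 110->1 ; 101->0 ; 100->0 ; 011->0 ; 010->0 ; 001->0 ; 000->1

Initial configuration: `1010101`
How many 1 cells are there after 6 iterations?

1

1000000
0011110
1000010
0011000
1001011
1000000
count of 1: 1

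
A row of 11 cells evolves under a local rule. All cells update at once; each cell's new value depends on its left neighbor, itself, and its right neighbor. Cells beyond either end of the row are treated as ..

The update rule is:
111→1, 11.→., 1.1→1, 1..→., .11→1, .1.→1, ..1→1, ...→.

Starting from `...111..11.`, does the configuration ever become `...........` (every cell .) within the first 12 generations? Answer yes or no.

no

generation 1: ..111..11..
generation 2: .111..11...
generation 3: 111..11....
generation 4: 11..11.....
generation 5: 1..11......
generation 6: 1.11.......
generation 7: 111........
generation 8: 11.........
generation 9: 1..........
generation 10: 1..........  (fixed point — unchanged through generation 12)
generation 12 is 1.........., still not uniform .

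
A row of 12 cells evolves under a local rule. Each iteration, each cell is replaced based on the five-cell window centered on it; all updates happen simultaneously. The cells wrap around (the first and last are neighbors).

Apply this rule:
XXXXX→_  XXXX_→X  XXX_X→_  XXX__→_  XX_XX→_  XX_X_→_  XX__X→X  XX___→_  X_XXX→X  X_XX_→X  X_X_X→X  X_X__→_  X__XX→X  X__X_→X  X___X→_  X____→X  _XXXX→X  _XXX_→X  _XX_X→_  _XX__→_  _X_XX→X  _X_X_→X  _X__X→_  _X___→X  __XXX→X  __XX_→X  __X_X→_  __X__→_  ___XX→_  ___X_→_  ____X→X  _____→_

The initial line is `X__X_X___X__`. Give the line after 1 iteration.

__X_X_X____X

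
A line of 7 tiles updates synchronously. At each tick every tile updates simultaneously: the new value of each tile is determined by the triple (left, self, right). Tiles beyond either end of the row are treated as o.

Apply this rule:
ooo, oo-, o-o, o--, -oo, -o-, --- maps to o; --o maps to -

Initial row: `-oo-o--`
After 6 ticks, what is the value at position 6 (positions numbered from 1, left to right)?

o

oooooo-
ooooooo
ooooooo  (fixed point — unchanged through tick 6)
position 6 holds o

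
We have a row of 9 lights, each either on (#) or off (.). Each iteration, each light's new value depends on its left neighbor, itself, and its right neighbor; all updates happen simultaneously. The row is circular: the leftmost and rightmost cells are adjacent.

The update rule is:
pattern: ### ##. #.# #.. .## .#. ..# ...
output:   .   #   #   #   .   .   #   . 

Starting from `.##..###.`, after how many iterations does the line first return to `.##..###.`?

18

#.###..##
##..###..
.###..###
#..###..#
###..###.
..###..##
##..###.#
.###..##.
#..###.##
###..##..
..###.###
##..##..#
.###.###.
#..##..##
###.###..
..##..###
##.###..#
.##..###.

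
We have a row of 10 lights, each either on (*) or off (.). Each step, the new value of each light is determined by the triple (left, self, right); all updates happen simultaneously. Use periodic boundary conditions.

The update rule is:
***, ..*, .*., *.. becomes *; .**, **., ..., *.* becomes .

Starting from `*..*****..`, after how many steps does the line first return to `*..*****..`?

6

step 1: ***.***.**
step 2: **...*...*
step 3: *.*.***.*.
step 4: *.*..*..*.
step 5: *.*******.
step 6: *..*****..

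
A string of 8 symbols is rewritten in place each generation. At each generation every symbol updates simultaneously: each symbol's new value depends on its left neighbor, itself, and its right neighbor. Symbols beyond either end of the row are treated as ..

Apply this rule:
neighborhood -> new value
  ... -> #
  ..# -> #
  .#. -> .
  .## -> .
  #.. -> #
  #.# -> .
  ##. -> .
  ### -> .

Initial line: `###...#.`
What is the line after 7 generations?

generation 1: ...###.#
generation 2: ###.....
generation 3: ...#####
generation 4: ###.....  (repeats generation 2; period 2)
generation 7: ...#####

...#####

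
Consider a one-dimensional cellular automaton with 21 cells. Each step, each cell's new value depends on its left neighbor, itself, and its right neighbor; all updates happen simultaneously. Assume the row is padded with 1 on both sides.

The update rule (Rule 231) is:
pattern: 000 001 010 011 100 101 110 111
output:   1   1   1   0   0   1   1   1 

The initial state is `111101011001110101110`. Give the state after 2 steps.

111111101010111110111
111111111111011111011

111111111111011111011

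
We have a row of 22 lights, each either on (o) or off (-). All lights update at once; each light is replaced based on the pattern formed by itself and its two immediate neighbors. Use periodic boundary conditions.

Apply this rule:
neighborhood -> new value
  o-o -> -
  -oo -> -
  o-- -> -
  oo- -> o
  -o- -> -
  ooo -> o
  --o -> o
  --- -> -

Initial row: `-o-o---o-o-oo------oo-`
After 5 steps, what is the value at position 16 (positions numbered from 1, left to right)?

step 1: o-----o-----o-----o-o-
step 2: -----o-----o-----o----
step 3: ----o-----o-----o-----
step 4: ---o-----o-----o------
step 5: --o-----o-----o-------
position 16 holds -

-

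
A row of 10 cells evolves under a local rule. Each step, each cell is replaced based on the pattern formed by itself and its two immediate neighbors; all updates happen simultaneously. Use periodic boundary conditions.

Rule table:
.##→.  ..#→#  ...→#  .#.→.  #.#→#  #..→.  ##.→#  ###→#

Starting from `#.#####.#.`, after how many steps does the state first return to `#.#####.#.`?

step 1: .#.#####.#
step 2: #.#.#####.
step 3: .#.#.#####
step 4: #.#.#.####
step 5: ##.#.#.###
step 6: ###.#.#.##
step 7: ####.#.#.#
step 8: #####.#.#.
step 9: .#####.#.#
step 10: #.#####.#.

10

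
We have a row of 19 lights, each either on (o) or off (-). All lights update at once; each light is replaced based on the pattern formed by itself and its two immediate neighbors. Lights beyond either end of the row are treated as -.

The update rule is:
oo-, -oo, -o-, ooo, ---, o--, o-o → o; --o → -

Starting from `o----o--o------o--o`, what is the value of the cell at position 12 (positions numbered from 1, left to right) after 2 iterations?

o

oooo-oo-oooooo-oo-o
ooooooooooooooooooo
position 12 holds o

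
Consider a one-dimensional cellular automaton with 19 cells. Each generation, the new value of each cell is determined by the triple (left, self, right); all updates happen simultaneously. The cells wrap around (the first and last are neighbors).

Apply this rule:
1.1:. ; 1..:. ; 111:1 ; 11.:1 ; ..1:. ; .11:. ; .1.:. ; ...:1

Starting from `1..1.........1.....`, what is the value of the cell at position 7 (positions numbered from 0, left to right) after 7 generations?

1

generation 1: .....1111111...111.
generation 2: 1111..111111.1..11.
generation 3: .111...11111.....1.
generation 4: ..11.1..1111.111...
generation 5: 1..1.....111..11.11
generation 6: 1....111..11...1..1
generation 7: 1.11..11...1.1.....
position 7 holds 1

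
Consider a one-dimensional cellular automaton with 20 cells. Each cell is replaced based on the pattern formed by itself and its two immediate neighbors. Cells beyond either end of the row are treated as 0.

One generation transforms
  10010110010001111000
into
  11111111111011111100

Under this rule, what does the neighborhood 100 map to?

1

At position 1 the neighborhood is 100; the next row has 1 there.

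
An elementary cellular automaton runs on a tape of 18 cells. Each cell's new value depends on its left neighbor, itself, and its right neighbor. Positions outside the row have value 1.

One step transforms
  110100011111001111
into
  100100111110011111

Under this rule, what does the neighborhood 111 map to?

1

At position 0 the neighborhood is 111; the next row has 1 there.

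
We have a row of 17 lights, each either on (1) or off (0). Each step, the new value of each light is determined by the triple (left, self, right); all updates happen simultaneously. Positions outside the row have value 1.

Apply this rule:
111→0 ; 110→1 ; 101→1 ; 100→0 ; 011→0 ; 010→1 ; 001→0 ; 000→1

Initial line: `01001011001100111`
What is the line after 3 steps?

step 1: 11001101000100000
step 2: 01000111010101110
step 3: 11010001111110011

11010001111110011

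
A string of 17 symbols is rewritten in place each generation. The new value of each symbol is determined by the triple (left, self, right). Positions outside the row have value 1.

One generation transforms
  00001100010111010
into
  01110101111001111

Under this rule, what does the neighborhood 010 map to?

1

At position 9 the neighborhood is 010; the next row has 1 there.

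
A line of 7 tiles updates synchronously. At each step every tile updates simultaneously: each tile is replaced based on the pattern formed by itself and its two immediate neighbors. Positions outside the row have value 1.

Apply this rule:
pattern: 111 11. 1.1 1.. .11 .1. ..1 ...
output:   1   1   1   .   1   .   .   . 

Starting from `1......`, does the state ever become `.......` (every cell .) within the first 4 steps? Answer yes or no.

no

step 1: 1......  (fixed point — unchanged through step 4)
step 4 is 1......, still not uniform .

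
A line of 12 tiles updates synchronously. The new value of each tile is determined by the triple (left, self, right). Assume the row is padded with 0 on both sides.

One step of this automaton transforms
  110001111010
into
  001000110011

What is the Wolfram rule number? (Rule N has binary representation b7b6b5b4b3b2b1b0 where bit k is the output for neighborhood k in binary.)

position 6: 111 → 1  (bit 7 = 1)
position 1: 110 → 0  (bit 6 = 0)
position 9: 101 → 0  (bit 5 = 0)
position 2: 100 → 1  (bit 4 = 1)
position 0: 011 → 0  (bit 3 = 0)
position 10: 010 → 1  (bit 2 = 1)
position 4: 001 → 0  (bit 1 = 0)
position 3: 000 → 0  (bit 0 = 0)
bits b7..b0 = 10010100 = 148

148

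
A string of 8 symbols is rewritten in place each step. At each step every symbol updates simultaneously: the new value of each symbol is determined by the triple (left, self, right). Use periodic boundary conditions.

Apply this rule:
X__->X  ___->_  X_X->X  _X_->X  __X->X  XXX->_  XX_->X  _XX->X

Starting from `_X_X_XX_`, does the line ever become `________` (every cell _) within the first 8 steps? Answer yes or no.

yes

XXXXXXXX
________
all cells are _ at step 2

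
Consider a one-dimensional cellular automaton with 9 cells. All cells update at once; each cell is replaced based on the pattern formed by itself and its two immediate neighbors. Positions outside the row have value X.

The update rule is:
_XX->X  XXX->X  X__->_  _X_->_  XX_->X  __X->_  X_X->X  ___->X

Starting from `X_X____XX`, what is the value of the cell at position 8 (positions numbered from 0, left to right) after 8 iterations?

iteration 1: XX__XX_XX
iteration 2: XX__XXXXX
iteration 3: XX__XXXXX  (fixed point — unchanged through iteration 8)
position 8 holds X

X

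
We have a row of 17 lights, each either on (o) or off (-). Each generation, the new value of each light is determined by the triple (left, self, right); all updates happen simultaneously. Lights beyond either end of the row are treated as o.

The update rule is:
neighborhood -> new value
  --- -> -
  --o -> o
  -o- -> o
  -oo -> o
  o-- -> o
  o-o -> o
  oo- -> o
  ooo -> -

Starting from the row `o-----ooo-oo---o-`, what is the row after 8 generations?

o-ooooo--oooo----

oo---oo-ooooo-ooo
-oo-ooooo---ooo--
ooooo---oo-oo-ooo
----oo-oooooooo--
o--ooooo------ooo
oooo---oo----oo--
---oo-oooo--ooooo
o-ooooo--oooo----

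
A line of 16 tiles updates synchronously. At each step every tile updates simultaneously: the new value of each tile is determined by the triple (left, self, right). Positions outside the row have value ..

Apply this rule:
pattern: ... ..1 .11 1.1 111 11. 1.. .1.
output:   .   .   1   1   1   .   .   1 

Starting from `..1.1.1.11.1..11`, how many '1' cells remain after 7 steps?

4

..1111111.11..1.
..111111.11...1.
..11111.11....1.
..1111.11.....1.
..111.11......1.
..11.11.......1.
..1.11........1.
count of 1: 4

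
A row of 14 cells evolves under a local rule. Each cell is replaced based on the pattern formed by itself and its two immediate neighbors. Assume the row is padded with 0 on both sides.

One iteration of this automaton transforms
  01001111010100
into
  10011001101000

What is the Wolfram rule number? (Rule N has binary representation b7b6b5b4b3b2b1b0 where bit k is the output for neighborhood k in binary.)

106

position 5: 111 → 0  (bit 7 = 0)
position 7: 110 → 1  (bit 6 = 1)
position 8: 101 → 1  (bit 5 = 1)
position 2: 100 → 0  (bit 4 = 0)
position 4: 011 → 1  (bit 3 = 1)
position 1: 010 → 0  (bit 2 = 0)
position 0: 001 → 1  (bit 1 = 1)
position 13: 000 → 0  (bit 0 = 0)
bits b7..b0 = 01101010 = 106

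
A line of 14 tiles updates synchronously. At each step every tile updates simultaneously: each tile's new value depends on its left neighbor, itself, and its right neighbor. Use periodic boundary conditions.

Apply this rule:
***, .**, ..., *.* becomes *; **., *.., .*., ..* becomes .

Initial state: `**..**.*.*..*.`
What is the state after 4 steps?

*****...*..*..

*...*.*.*....*
..*..*.*..**.*
......*...*.*.
*****...*..*..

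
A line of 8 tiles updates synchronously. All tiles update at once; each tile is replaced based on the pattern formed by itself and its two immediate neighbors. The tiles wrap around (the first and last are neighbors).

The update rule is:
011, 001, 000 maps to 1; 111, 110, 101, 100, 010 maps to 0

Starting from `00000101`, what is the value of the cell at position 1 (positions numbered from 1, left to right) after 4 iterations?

1

01111000
11000011
00011110
11110000
position 1 holds 1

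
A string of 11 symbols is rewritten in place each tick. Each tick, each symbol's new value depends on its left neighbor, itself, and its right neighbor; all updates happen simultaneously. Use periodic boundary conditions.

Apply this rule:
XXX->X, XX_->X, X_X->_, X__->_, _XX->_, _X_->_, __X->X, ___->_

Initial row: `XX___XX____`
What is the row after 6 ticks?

_____X____X

_X__X_X___X
___X_____X_
__X_____X__
_X_____X___
X_____X____
_____X____X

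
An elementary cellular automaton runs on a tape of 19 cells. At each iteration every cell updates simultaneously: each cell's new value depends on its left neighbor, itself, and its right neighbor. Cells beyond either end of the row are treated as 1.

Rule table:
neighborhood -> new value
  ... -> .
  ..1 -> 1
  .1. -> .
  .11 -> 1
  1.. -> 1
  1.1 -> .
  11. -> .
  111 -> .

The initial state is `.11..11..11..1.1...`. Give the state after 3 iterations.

.1.111.111.11...1.1
...1...1...1.1.1..1
1.1.1.1.1.1.....111

1.1.1.1.1.1.....111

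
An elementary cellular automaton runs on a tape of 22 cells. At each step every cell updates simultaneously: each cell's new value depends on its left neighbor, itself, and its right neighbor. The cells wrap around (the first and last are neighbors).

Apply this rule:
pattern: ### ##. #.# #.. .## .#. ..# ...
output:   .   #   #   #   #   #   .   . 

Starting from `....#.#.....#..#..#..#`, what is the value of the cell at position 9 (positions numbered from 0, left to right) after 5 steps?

#

step 1: #...####....##.##.##.#
step 2: ##..#..##...##########
step 3: .##.##.###..#.........
step 4: .#######.##.##........
step 5: .#.....########.......
position 9 holds #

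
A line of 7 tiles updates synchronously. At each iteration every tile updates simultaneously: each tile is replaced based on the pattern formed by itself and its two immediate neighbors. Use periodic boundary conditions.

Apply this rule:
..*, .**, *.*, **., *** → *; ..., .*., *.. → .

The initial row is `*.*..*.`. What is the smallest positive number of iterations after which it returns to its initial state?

7

.*..*.*
*..*.*.
..*.*.*
.*.*.*.
*.*.*..
.*.*..*
*.*..*.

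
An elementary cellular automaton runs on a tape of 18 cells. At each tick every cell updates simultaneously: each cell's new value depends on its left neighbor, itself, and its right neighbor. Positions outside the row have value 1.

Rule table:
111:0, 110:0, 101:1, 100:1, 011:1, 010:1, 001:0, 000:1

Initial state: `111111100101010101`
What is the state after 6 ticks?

000000010111111111
111111011100000000
000000110011111110
111110101010000001
000001111111111101
111101000000000011

111101000000000011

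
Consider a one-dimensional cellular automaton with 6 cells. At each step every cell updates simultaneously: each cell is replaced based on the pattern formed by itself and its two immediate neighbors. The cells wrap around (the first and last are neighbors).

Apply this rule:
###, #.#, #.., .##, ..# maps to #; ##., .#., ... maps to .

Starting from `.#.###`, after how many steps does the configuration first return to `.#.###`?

6

#.###.
.###.#
###.#.
##.#.#
#.#.##
.#.###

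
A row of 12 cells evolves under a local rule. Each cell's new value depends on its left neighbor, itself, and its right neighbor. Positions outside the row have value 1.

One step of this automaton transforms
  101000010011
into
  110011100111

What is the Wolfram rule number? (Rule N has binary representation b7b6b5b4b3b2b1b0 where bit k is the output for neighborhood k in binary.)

235

position 11: 111 → 1  (bit 7 = 1)
position 0: 110 → 1  (bit 6 = 1)
position 1: 101 → 1  (bit 5 = 1)
position 3: 100 → 0  (bit 4 = 0)
position 10: 011 → 1  (bit 3 = 1)
position 2: 010 → 0  (bit 2 = 0)
position 6: 001 → 1  (bit 1 = 1)
position 4: 000 → 1  (bit 0 = 1)
bits b7..b0 = 11101011 = 235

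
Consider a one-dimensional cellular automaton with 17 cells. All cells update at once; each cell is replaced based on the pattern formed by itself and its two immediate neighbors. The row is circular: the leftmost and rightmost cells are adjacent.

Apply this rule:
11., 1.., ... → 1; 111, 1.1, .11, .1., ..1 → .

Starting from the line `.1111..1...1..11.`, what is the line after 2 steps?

111..11..11..1..1

....11..11..1..11
111..11..11..1..1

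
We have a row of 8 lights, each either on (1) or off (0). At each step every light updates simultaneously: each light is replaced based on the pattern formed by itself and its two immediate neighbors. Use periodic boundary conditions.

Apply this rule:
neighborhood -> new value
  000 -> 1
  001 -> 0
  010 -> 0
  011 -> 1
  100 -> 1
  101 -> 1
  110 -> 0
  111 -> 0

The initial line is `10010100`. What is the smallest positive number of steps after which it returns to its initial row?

01001010
00100101
10010010
01001001
10100100
01010010
00101001
10010100

8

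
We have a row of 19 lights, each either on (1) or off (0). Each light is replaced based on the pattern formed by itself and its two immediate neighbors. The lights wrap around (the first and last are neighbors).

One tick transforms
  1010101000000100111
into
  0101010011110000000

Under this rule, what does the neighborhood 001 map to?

At position 12 the neighborhood is 001; the next row has 0 there.

0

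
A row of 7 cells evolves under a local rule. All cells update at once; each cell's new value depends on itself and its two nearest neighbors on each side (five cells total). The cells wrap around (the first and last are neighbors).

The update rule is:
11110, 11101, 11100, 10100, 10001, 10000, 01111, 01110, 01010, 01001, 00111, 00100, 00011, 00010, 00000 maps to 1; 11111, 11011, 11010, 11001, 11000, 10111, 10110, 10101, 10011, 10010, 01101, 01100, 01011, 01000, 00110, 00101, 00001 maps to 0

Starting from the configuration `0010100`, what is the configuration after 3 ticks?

0101101
1000000
1011101

1011101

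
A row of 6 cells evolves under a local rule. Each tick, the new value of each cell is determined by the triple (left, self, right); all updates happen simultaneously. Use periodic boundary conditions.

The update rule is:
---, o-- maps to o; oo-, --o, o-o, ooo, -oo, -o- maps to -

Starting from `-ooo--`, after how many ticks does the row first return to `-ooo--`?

----oo
ooo---
---oo-
oo---o
--oo--
o---oo
-oo---
---ooo
oo----
--ooo-
o----o
-ooo--

12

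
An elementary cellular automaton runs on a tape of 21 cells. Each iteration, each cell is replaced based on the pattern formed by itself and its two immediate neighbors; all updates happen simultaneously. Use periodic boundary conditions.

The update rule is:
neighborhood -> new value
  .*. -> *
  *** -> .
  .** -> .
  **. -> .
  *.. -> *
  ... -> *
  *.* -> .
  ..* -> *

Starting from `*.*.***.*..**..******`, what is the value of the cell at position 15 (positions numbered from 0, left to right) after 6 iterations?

*

..*.....***..**......
********...**..******
........***..**......
********...**..******  (repeats iteration 2; period 2)
iteration 6: ********...**..******
position 15 holds *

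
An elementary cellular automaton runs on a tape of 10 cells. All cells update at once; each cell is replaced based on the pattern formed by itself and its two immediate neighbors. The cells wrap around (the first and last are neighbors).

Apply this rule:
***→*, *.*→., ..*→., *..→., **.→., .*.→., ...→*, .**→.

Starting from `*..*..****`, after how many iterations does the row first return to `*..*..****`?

4

.......***
.*****..*.
..***.....
*..*..****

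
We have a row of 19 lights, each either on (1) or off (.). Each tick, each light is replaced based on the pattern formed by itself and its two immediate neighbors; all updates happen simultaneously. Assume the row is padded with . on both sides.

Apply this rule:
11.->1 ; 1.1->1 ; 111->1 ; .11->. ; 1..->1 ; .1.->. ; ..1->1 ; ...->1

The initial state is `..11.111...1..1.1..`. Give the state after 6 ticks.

.1.1.11.11.11111.11

tick 1: 11.11.11111.11.1.11
tick 2: .11.11.11111.11.1.1
tick 3: 1.11.11.11111.11.1.
tick 4: .1.11.11.11111.11.1
tick 5: 1.1.11.11.11111.11.
tick 6: .1.1.11.11.11111.11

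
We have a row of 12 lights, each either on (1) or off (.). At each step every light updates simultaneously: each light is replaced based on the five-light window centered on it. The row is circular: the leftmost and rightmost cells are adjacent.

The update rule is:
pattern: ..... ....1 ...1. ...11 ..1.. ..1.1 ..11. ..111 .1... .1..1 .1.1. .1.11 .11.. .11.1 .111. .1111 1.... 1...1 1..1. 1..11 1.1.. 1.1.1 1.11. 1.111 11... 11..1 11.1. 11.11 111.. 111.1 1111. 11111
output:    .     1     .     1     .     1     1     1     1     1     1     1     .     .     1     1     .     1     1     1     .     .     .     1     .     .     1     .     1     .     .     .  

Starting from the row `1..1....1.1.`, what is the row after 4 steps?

.11..1.111..

step 1: .11.1.1.11.1
step 2: 1..1.1.1..1.
step 3: .1111.1.1111
step 4: .11..1.111..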